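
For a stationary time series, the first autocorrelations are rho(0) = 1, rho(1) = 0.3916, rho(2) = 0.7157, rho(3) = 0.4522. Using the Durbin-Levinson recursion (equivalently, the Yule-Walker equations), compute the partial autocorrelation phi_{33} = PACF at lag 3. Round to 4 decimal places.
\phi_{33} = 0.2071

The PACF at lag k is phi_{kk}, the last component of the solution
to the Yule-Walker system G_k phi = r_k where
  (G_k)_{ij} = rho(|i - j|), (r_k)_i = rho(i), i,j = 1..k.
Equivalently, Durbin-Levinson gives phi_{kk} iteratively:
  phi_{11} = rho(1)
  phi_{kk} = [rho(k) - sum_{j=1..k-1} phi_{k-1,j} rho(k-j)]
            / [1 - sum_{j=1..k-1} phi_{k-1,j} rho(j)],
  phi_{k,j} = phi_{k-1,j} - phi_{kk} phi_{k-1,k-j},  j = 1..k-1.
Step k = 1:
  phi_11 = rho(1) = 0.3916.
Step k = 2:
  phi_22 = [rho(2) - phi_11 rho(1)] / [1 - phi_11 rho(1)] = [0.7157 - (0.3916)(0.3916)] / [1 - (0.3916)(0.3916)]
         = 0.56234944 / 0.84664944 = 0.664206.
  Update: phi_21 = phi_11 - phi_22 phi_11 = 0.3916 - (0.664206)(0.3916) = 0.131497.
Step k = 3:
  phi_33 = [rho(3) - phi_21 rho(2) - phi_22 rho(1)] / [1 - phi_21 rho(1) - phi_22 rho(2)]
    numerator   = 0.4522 - (0.131497)(0.7157) - (0.664206)(0.3916) = 0.0979846
    denominator = 1 - (0.131497)(0.3916) - (0.664206)(0.7157) = 0.4731337
  phi_33 = 0.0979846 / 0.4731337 = 0.2071.
Therefore phi_{33} = 0.2071.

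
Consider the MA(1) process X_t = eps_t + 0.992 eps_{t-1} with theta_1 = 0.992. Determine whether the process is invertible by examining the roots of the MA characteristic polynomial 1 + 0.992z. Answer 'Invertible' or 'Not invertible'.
\text{Invertible}

The MA(q) characteristic polynomial is P(z) = 1 + 0.992z.
Invertibility requires all roots to lie outside the unit circle, i.e. |z| > 1 for every root.
This is linear in z: 1 + (0.992) z = 0  =>  z = -1/(0.992) = -1.008065,  |z| = 1.008065.
Moduli of all roots: 1.0081.
All moduli strictly greater than 1? Yes.
Verdict: Invertible.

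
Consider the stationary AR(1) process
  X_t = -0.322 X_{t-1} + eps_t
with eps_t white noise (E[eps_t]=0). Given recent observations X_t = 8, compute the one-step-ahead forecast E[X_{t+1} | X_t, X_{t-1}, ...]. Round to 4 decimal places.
E[X_{t+1} \mid \mathcal F_t] = -2.5760

For an AR(p) model X_t = c + sum_i phi_i X_{t-i} + eps_t, the
one-step-ahead conditional mean is
  E[X_{t+1} | X_t, ...] = c + sum_i phi_i X_{t+1-i}.
Substitute known values:
  E[X_{t+1} | ...] = (-0.322) * (8)
                   = -2.5760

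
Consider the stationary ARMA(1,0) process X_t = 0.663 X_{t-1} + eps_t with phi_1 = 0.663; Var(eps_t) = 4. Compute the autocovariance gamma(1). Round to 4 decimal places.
\gamma(1) = 4.7321

Multiply the model equation by X_{t-k} and take expectations. With theta_0 = psi_0 = 1 and psi_j the MA(infinity) weights, this gives
  gamma(k) - sum_i phi_i gamma(k-i) = c_k,
  c_k = sigma^2 * sum_{j=k..q} theta_j psi_{j-k}   (c_k = 0 for k > q),
using gamma(-m) = gamma(m).
Pure AR (q = 0): c_0 = sigma^2 = 4, c_k = 0 for k >= 1.
Equations for k = 0 and k = 1 (AR order 1):
  gamma(0) = phi_1 gamma(1) + c_0
  gamma(1) = phi_1 gamma(0) + c_1
Substituting the second into the first: gamma(0) (1 - phi_1^2) = c_0 + phi_1 c_1, so
  gamma(0) = c_0 / (1 - phi_1^2) = 4 / (1 - (0.663)^2) = 4 / 0.560431 = 7.137364.
  gamma(1) = phi_1 gamma(0) = (0.663)(7.137364) = 4.732072.
Therefore gamma(1) = 4.7321 (to 4 decimal places).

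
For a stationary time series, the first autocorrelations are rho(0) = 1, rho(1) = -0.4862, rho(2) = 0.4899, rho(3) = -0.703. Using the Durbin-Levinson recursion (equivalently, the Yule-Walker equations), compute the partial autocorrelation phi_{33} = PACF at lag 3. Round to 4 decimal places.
\phi_{33} = -0.5629

The PACF at lag k is phi_{kk}, the last component of the solution
to the Yule-Walker system G_k phi = r_k where
  (G_k)_{ij} = rho(|i - j|), (r_k)_i = rho(i), i,j = 1..k.
Equivalently, Durbin-Levinson gives phi_{kk} iteratively:
  phi_{11} = rho(1)
  phi_{kk} = [rho(k) - sum_{j=1..k-1} phi_{k-1,j} rho(k-j)]
            / [1 - sum_{j=1..k-1} phi_{k-1,j} rho(j)],
  phi_{k,j} = phi_{k-1,j} - phi_{kk} phi_{k-1,k-j},  j = 1..k-1.
Step k = 1:
  phi_11 = rho(1) = -0.4862.
Step k = 2:
  phi_22 = [rho(2) - phi_11 rho(1)] / [1 - phi_11 rho(1)] = [0.4899 - (-0.4862)(-0.4862)] / [1 - (-0.4862)(-0.4862)]
         = 0.25350956 / 0.76360956 = 0.331988.
  Update: phi_21 = phi_11 - phi_22 phi_11 = -0.4862 - (0.331988)(-0.4862) = -0.324787.
Step k = 3:
  phi_33 = [rho(3) - phi_21 rho(2) - phi_22 rho(1)] / [1 - phi_21 rho(1) - phi_22 rho(2)]
    numerator   = -0.703 - (-0.324787)(0.4899) - (0.331988)(-0.4862) = -0.38247396
    denominator = 1 - (-0.324787)(-0.4862) - (0.331988)(0.4899) = 0.67944731
  phi_33 = -0.38247396 / 0.67944731 = -0.5629.
Therefore phi_{33} = -0.5629.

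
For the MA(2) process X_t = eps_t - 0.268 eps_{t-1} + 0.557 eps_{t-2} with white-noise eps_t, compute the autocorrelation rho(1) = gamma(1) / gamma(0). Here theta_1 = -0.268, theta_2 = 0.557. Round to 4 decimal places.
\rho(1) = -0.3019

For an MA(q) process with theta_0 = 1, the autocovariance is
  gamma(k) = sigma^2 * sum_{i=0..q-k} theta_i * theta_{i+k},
and rho(k) = gamma(k) / gamma(0). Sigma^2 cancels.
  numerator   = (1)*(-0.268) + (-0.268)*(0.557) = -0.417276.
  denominator = (1)^2 + (-0.268)^2 + (0.557)^2 = 1.382073.
  rho(1) = -0.417276 / 1.382073 = -0.3019.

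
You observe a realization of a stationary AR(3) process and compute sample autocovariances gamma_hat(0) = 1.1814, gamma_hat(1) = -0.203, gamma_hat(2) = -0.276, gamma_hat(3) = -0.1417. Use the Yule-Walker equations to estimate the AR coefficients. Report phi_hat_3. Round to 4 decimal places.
\hat\phi_{3} = -0.2420

The Yule-Walker equations for an AR(p) process read, in matrix form,
  Gamma_p phi = r_p,   with   (Gamma_p)_{ij} = gamma(|i - j|),
                       (r_p)_i = gamma(i),   i,j = 1..p.
Substitute the sample gammas (Toeplitz matrix and right-hand side of size 3):
  Gamma_p = [[1.1814, -0.203, -0.276], [-0.203, 1.1814, -0.203], [-0.276, -0.203, 1.1814]]
  r_p     = [-0.203, -0.276, -0.1417]
Written out (R1..R3):
  (R1) 1.1814 phi_1 - 0.203 phi_2 - 0.276 phi_3 = -0.203
  (R2) -0.203 phi_1 + 1.1814 phi_2 - 0.203 phi_3 = -0.276
  (R3) -0.276 phi_1 - 0.203 phi_2 + 1.1814 phi_3 = -0.1417
Gaussian elimination:
  R2 <- R2 - (-0.203/1.1814) R1 = R2 - (-0.17183) R1:  1.146519 phi_2 - 0.250425 phi_3 = -0.310881
  R3 <- R3 - (-0.276/1.1814) R1 = R3 - (-0.233621) R1:  -0.250425 phi_2 + 1.116921 phi_3 = -0.189125
  R3 <- R3 - (-0.250425/1.146519) R2 = R3 - (-0.218422) R2:  1.062222 phi_3 = -0.257029
Back-substitution:
  phi_hat_3 = -0.257029 / 1.062222 = -0.241972
  phi_hat_2 = (-0.310881 - (-0.250425)(-0.241972)) / 1.146519 = -0.324005
  phi_hat_1 = (-0.203 - (-0.203)(-0.324005) - (-0.276)(-0.241972)) / 1.1814 = -0.284034
So phi_hat = [-0.2840, -0.3240, -0.2420].
Therefore phi_hat_3 = -0.2420.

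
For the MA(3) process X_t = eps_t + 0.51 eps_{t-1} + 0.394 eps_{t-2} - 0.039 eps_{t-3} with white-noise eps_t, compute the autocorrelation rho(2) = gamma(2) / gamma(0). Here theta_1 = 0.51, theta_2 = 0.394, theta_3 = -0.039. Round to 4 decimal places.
\rho(2) = 0.2640

For an MA(q) process with theta_0 = 1, the autocovariance is
  gamma(k) = sigma^2 * sum_{i=0..q-k} theta_i * theta_{i+k},
and rho(k) = gamma(k) / gamma(0). Sigma^2 cancels.
  numerator   = (1)*(0.394) + (0.51)*(-0.039) = 0.37411.
  denominator = (1)^2 + (0.51)^2 + (0.394)^2 + (-0.039)^2 = 1.416857.
  rho(2) = 0.37411 / 1.416857 = 0.2640.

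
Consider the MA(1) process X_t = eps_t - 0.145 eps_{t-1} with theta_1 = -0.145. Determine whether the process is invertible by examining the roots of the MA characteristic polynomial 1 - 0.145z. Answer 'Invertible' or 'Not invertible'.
\text{Invertible}

The MA(q) characteristic polynomial is P(z) = 1 - 0.145z.
Invertibility requires all roots to lie outside the unit circle, i.e. |z| > 1 for every root.
This is linear in z: 1 + (-0.145) z = 0  =>  z = -1/(-0.145) = 6.896552,  |z| = 6.896552.
Moduli of all roots: 6.8966.
All moduli strictly greater than 1? Yes.
Verdict: Invertible.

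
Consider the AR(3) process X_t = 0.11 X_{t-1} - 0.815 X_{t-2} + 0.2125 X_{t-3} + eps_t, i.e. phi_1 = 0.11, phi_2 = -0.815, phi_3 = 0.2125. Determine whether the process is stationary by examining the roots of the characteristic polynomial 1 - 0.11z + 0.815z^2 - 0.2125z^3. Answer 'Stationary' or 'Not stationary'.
\text{Stationary}

The AR(p) characteristic polynomial is P(z) = 1 - 0.11z + 0.815z^2 - 0.2125z^3.
Stationarity requires all roots to lie outside the unit circle, i.e. |z| > 1 for every root.
Degree 3: look for a simple real root z0 first, then factor out (1 - z/z0) and solve the remaining quadratic.
Testing z0 = 4: P(4) = 1 + (-0.11)(4) + (0.815)(4)^2 + (-0.2125)(4)^3
  = 1 + (-0.44) + (13.04) + (-13.6) = 0.  So z_0 = 4 is a root, |z_0| = 4.
Divide out the factor (1 - 0.25 z) = (1 - z/z0) (since 1/z0 = 0.25):
  P(z) = (1 - 0.25 z)(1 + (0.14) z + (0.85) z^2)
  [check: z-coef 0.14 - (0.25) = -0.11; z^2-coef 0.85 - (0.25)(0.14) = 0.815; z^3-coef -(0.25)(0.85) = -0.2125.]
Remaining roots from the quadratic factor 1 + (0.14) z + (0.85) z^2:
  Set 1 + (0.14) z + (0.85) z^2 = 0, i.e. a z^2 + b z + c = 0 with a = 0.85, b = 0.14, c = 1.
  Discriminant D = b^2 - 4ac = (0.14)^2 - 4*(0.85)*1 = 0.0196 - (3.4) = -3.3804.
  D < 0, so the roots are the complex-conjugate pair z = (-b +/- i sqrt(-D)) / (2a) = -0.0824 +/- 1.0815i.
  For a conjugate pair |z|^2 = z * conj(z) = (product of roots) = c/a = 1/(0.85) = 1.176471, so |z| = sqrt(1.176471) = 1.0847 for both roots.
Moduli of all roots: 4.0000, 1.0847, 1.0847.
All moduli strictly greater than 1? Yes.
Verdict: Stationary.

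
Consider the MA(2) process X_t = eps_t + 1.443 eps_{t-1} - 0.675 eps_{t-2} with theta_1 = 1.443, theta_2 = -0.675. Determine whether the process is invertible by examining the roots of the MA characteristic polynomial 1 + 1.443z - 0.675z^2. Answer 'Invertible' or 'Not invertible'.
\text{Not invertible}

The MA(q) characteristic polynomial is P(z) = 1 + 1.443z - 0.675z^2.
Invertibility requires all roots to lie outside the unit circle, i.e. |z| > 1 for every root.
Set 1 + (1.443) z + (-0.675) z^2 = 0, i.e. a z^2 + b z + c = 0 with a = -0.675, b = 1.443, c = 1.
Discriminant D = b^2 - 4ac = (1.443)^2 - 4*(-0.675)*1 = 2.082249 - (-2.7) = 4.782249.
D >= 0, so the roots are real: z = (-b +/- sqrt(D)) / (2a) = (-1.443 +/- 2.186835) / (-1.35).
  z_1 = (-1.443 + 2.186835) / (-1.35) = -0.551,   |z_1| = 0.551.
  z_2 = (-1.443 - 2.186835) / (-1.35) = 2.6888,   |z_2| = 2.6888.
Moduli of all roots: 0.5510, 2.6888.
All moduli strictly greater than 1? No.
Verdict: Not invertible.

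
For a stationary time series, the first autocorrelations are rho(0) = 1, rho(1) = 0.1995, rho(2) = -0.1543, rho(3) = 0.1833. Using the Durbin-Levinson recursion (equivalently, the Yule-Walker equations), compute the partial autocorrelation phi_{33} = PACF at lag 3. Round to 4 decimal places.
\phi_{33} = 0.2830

The PACF at lag k is phi_{kk}, the last component of the solution
to the Yule-Walker system G_k phi = r_k where
  (G_k)_{ij} = rho(|i - j|), (r_k)_i = rho(i), i,j = 1..k.
Equivalently, Durbin-Levinson gives phi_{kk} iteratively:
  phi_{11} = rho(1)
  phi_{kk} = [rho(k) - sum_{j=1..k-1} phi_{k-1,j} rho(k-j)]
            / [1 - sum_{j=1..k-1} phi_{k-1,j} rho(j)],
  phi_{k,j} = phi_{k-1,j} - phi_{kk} phi_{k-1,k-j},  j = 1..k-1.
Step k = 1:
  phi_11 = rho(1) = 0.1995.
Step k = 2:
  phi_22 = [rho(2) - phi_11 rho(1)] / [1 - phi_11 rho(1)] = [-0.1543 - (0.1995)(0.1995)] / [1 - (0.1995)(0.1995)]
         = -0.19410025 / 0.96019975 = -0.202146.
  Update: phi_21 = phi_11 - phi_22 phi_11 = 0.1995 - (-0.202146)(0.1995) = 0.239828.
Step k = 3:
  phi_33 = [rho(3) - phi_21 rho(2) - phi_22 rho(1)] / [1 - phi_21 rho(1) - phi_22 rho(2)]
    numerator   = 0.1833 - (0.239828)(-0.1543) - (-0.202146)(0.1995) = 0.26063354
    denominator = 1 - (0.239828)(0.1995) - (-0.202146)(-0.1543) = 0.92096322
  phi_33 = 0.26063354 / 0.92096322 = 0.283.
Therefore phi_{33} = 0.2830.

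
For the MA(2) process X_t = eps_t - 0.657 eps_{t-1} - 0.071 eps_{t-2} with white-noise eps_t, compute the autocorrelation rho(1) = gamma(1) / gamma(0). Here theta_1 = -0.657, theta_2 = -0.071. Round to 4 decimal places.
\rho(1) = -0.4248

For an MA(q) process with theta_0 = 1, the autocovariance is
  gamma(k) = sigma^2 * sum_{i=0..q-k} theta_i * theta_{i+k},
and rho(k) = gamma(k) / gamma(0). Sigma^2 cancels.
  numerator   = (1)*(-0.657) + (-0.657)*(-0.071) = -0.610353.
  denominator = (1)^2 + (-0.657)^2 + (-0.071)^2 = 1.43669.
  rho(1) = -0.610353 / 1.43669 = -0.4248.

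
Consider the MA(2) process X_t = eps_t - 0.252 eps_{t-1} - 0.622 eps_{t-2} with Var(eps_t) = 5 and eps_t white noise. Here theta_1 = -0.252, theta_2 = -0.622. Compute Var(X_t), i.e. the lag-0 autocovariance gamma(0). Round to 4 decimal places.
\gamma(0) = 7.2519

For an MA(q) process X_t = eps_t + sum_i theta_i eps_{t-i} with
Var(eps_t) = sigma^2, the variance is
  gamma(0) = sigma^2 * (1 + sum_i theta_i^2).
  sum_i theta_i^2 = (-0.252)^2 + (-0.622)^2 = 0.063504 + 0.386884 = 0.450388.
  gamma(0) = 5 * (1 + 0.450388) = 5 * 1.450388 = 7.25194, which rounds to 7.2519.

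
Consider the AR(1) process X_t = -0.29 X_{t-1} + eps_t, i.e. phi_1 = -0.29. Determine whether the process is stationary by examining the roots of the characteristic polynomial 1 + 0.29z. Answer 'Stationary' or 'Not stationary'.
\text{Stationary}

The AR(p) characteristic polynomial is P(z) = 1 + 0.29z.
Stationarity requires all roots to lie outside the unit circle, i.e. |z| > 1 for every root.
This is linear in z: 1 + (0.29) z = 0  =>  z = -1/(0.29) = -3.448276,  |z| = 3.448276.
Moduli of all roots: 3.4483.
All moduli strictly greater than 1? Yes.
Verdict: Stationary.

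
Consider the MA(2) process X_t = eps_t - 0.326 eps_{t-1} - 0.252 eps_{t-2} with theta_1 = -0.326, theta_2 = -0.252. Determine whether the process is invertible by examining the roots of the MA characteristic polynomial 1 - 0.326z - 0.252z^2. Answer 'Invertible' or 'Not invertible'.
\text{Invertible}

The MA(q) characteristic polynomial is P(z) = 1 - 0.326z - 0.252z^2.
Invertibility requires all roots to lie outside the unit circle, i.e. |z| > 1 for every root.
Set 1 + (-0.326) z + (-0.252) z^2 = 0, i.e. a z^2 + b z + c = 0 with a = -0.252, b = -0.326, c = 1.
Discriminant D = b^2 - 4ac = (-0.326)^2 - 4*(-0.252)*1 = 0.106276 - (-1.008) = 1.114276.
D >= 0, so the roots are real: z = (-b +/- sqrt(D)) / (2a) = (0.326 +/- 1.055593) / (-0.504).
  z_1 = (0.326 + 1.055593) / (-0.504) = -2.7413,   |z_1| = 2.7413.
  z_2 = (0.326 - 1.055593) / (-0.504) = 1.4476,   |z_2| = 1.4476.
Moduli of all roots: 2.7413, 1.4476.
All moduli strictly greater than 1? Yes.
Verdict: Invertible.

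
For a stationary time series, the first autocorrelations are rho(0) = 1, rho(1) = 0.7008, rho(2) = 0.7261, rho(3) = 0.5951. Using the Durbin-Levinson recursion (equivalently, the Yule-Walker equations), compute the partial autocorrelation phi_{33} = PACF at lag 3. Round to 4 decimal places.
\phi_{33} = -0.0060

The PACF at lag k is phi_{kk}, the last component of the solution
to the Yule-Walker system G_k phi = r_k where
  (G_k)_{ij} = rho(|i - j|), (r_k)_i = rho(i), i,j = 1..k.
Equivalently, Durbin-Levinson gives phi_{kk} iteratively:
  phi_{11} = rho(1)
  phi_{kk} = [rho(k) - sum_{j=1..k-1} phi_{k-1,j} rho(k-j)]
            / [1 - sum_{j=1..k-1} phi_{k-1,j} rho(j)],
  phi_{k,j} = phi_{k-1,j} - phi_{kk} phi_{k-1,k-j},  j = 1..k-1.
Step k = 1:
  phi_11 = rho(1) = 0.7008.
Step k = 2:
  phi_22 = [rho(2) - phi_11 rho(1)] / [1 - phi_11 rho(1)] = [0.7261 - (0.7008)(0.7008)] / [1 - (0.7008)(0.7008)]
         = 0.23497936 / 0.50887936 = 0.461758.
  Update: phi_21 = phi_11 - phi_22 phi_11 = 0.7008 - (0.461758)(0.7008) = 0.3772.
Step k = 3:
  phi_33 = [rho(3) - phi_21 rho(2) - phi_22 rho(1)] / [1 - phi_21 rho(1) - phi_22 rho(2)]
    numerator   = 0.5951 - (0.3772)(0.7261) - (0.461758)(0.7008) = -0.00238501
    denominator = 1 - (0.3772)(0.7008) - (0.461758)(0.7261) = 0.40037565
  phi_33 = -0.00238501 / 0.40037565 = -0.006.
Therefore phi_{33} = -0.0060.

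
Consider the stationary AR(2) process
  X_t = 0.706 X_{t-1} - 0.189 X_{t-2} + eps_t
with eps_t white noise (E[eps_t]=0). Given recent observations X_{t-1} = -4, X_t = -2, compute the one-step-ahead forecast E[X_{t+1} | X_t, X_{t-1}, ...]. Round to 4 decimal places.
E[X_{t+1} \mid \mathcal F_t] = -0.6560

For an AR(p) model X_t = c + sum_i phi_i X_{t-i} + eps_t, the
one-step-ahead conditional mean is
  E[X_{t+1} | X_t, ...] = c + sum_i phi_i X_{t+1-i}.
Substitute known values:
  E[X_{t+1} | ...] = (0.706) * (-2) + (-0.189) * (-4)
                   = -0.6560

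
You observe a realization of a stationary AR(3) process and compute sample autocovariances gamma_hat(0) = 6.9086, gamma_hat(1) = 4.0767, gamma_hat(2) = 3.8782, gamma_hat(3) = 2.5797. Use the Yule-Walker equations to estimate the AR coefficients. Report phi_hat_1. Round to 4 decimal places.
\hat\phi_{1} = 0.4210

The Yule-Walker equations for an AR(p) process read, in matrix form,
  Gamma_p phi = r_p,   with   (Gamma_p)_{ij} = gamma(|i - j|),
                       (r_p)_i = gamma(i),   i,j = 1..p.
Substitute the sample gammas (Toeplitz matrix and right-hand side of size 3):
  Gamma_p = [[6.9086, 4.0767, 3.8782], [4.0767, 6.9086, 4.0767], [3.8782, 4.0767, 6.9086]]
  r_p     = [4.0767, 3.8782, 2.5797]
Written out (R1..R3):
  (R1) 6.9086 phi_1 + 4.0767 phi_2 + 3.8782 phi_3 = 4.0767
  (R2) 4.0767 phi_1 + 6.9086 phi_2 + 4.0767 phi_3 = 3.8782
  (R3) 3.8782 phi_1 + 4.0767 phi_2 + 6.9086 phi_3 = 2.5797
Gaussian elimination:
  R2 <- R2 - (4.0767/6.9086) R1 = R2 - (0.590091) R1:  4.502978 phi_2 + 1.788211 phi_3 = 1.472578
  R3 <- R3 - (3.8782/6.9086) R1 = R3 - (0.561358) R1:  1.788211 phi_2 + 4.73154 phi_3 = 0.291211
  R3 <- R3 - (1.788211/4.502978) R2 = R3 - (0.397117) R2:  4.021411 phi_3 = -0.293576
Back-substitution:
  phi_hat_3 = -0.293576 / 4.021411 = -0.073003
  phi_hat_2 = (1.472578 - (1.788211)(-0.073003)) / 4.502978 = 0.356014
  phi_hat_1 = (4.0767 - (4.0767)(0.356014) - (3.8782)(-0.073003)) / 6.9086 = 0.420991
So phi_hat = [0.4210, 0.3560, -0.0730].
Therefore phi_hat_1 = 0.4210.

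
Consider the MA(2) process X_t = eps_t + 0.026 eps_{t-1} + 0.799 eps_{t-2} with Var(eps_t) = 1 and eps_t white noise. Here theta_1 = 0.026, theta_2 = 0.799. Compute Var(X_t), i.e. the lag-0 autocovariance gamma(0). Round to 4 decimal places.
\gamma(0) = 1.6391

For an MA(q) process X_t = eps_t + sum_i theta_i eps_{t-i} with
Var(eps_t) = sigma^2, the variance is
  gamma(0) = sigma^2 * (1 + sum_i theta_i^2).
  sum_i theta_i^2 = (0.026)^2 + (0.799)^2 = 0.000676 + 0.638401 = 0.639077.
  gamma(0) = 1 * (1 + 0.639077) = 1 * 1.639077 = 1.639077, which rounds to 1.6391.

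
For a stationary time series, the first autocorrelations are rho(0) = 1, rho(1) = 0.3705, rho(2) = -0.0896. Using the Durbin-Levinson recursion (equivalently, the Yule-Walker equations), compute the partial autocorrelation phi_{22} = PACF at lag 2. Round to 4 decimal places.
\phi_{22} = -0.2630

The PACF at lag k is phi_{kk}, the last component of the solution
to the Yule-Walker system G_k phi = r_k where
  (G_k)_{ij} = rho(|i - j|), (r_k)_i = rho(i), i,j = 1..k.
Equivalently, Durbin-Levinson gives phi_{kk} iteratively:
  phi_{11} = rho(1)
  phi_{kk} = [rho(k) - sum_{j=1..k-1} phi_{k-1,j} rho(k-j)]
            / [1 - sum_{j=1..k-1} phi_{k-1,j} rho(j)],
  phi_{k,j} = phi_{k-1,j} - phi_{kk} phi_{k-1,k-j},  j = 1..k-1.
Step k = 1:
  phi_11 = rho(1) = 0.3705.
Step k = 2:
  phi_22 = [rho(2) - phi_11 rho(1)] / [1 - phi_11 rho(1)] = [-0.0896 - (0.3705)(0.3705)] / [1 - (0.3705)(0.3705)]
         = -0.22687025 / 0.86272975 = -0.263.
Therefore phi_{22} = -0.2630.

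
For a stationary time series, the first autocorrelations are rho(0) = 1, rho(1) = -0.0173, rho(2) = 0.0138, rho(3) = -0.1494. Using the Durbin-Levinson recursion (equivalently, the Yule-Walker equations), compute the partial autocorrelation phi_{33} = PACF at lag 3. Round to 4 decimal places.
\phi_{33} = -0.1490

The PACF at lag k is phi_{kk}, the last component of the solution
to the Yule-Walker system G_k phi = r_k where
  (G_k)_{ij} = rho(|i - j|), (r_k)_i = rho(i), i,j = 1..k.
Equivalently, Durbin-Levinson gives phi_{kk} iteratively:
  phi_{11} = rho(1)
  phi_{kk} = [rho(k) - sum_{j=1..k-1} phi_{k-1,j} rho(k-j)]
            / [1 - sum_{j=1..k-1} phi_{k-1,j} rho(j)],
  phi_{k,j} = phi_{k-1,j} - phi_{kk} phi_{k-1,k-j},  j = 1..k-1.
Step k = 1:
  phi_11 = rho(1) = -0.0173.
Step k = 2:
  phi_22 = [rho(2) - phi_11 rho(1)] / [1 - phi_11 rho(1)] = [0.0138 - (-0.0173)(-0.0173)] / [1 - (-0.0173)(-0.0173)]
         = 0.01350071 / 0.99970071 = 0.013505.
  Update: phi_21 = phi_11 - phi_22 phi_11 = -0.0173 - (0.013505)(-0.0173) = -0.017066.
Step k = 3:
  phi_33 = [rho(3) - phi_21 rho(2) - phi_22 rho(1)] / [1 - phi_21 rho(1) - phi_22 rho(2)]
    numerator   = -0.1494 - (-0.017066)(0.0138) - (0.013505)(-0.0173) = -0.14893085
    denominator = 1 - (-0.017066)(-0.0173) - (0.013505)(0.0138) = 0.99951839
  phi_33 = -0.14893085 / 0.99951839 = -0.149.
Therefore phi_{33} = -0.1490.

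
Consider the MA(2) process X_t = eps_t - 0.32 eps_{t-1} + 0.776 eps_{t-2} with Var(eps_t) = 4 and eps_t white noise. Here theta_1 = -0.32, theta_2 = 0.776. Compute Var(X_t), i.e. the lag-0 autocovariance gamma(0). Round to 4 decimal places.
\gamma(0) = 6.8183

For an MA(q) process X_t = eps_t + sum_i theta_i eps_{t-i} with
Var(eps_t) = sigma^2, the variance is
  gamma(0) = sigma^2 * (1 + sum_i theta_i^2).
  sum_i theta_i^2 = (-0.32)^2 + (0.776)^2 = 0.1024 + 0.602176 = 0.704576.
  gamma(0) = 4 * (1 + 0.704576) = 4 * 1.704576 = 6.818304, which rounds to 6.8183.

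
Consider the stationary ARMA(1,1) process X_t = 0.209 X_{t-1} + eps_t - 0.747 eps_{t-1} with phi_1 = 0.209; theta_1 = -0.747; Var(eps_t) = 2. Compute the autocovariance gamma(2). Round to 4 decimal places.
\gamma(2) = -0.1984

Multiply the model equation by X_{t-k} and take expectations. With theta_0 = psi_0 = 1 and psi_j the MA(infinity) weights, this gives
  gamma(k) - sum_i phi_i gamma(k-i) = c_k,
  c_k = sigma^2 * sum_{j=k..q} theta_j psi_{j-k}   (c_k = 0 for k > q),
using gamma(-m) = gamma(m).
psi-weights needed (psi_j = theta_j + sum_i phi_i psi_{j-i}):
  psi_1 = theta_1 + phi_1 = -0.747 + (0.209) = -0.538
Right-hand sides:
  c_0 = sigma^2 (1 + theta_1 psi_1) = 2 * (1 + (-0.747)(-0.538)) = 2 * 1.401886 = 2.803772
  c_1 = sigma^2 theta_1 = 2 * (-0.747) = -1.494
  c_2 = 0
Equations for k = 0 and k = 1 (AR order 1):
  gamma(0) = phi_1 gamma(1) + c_0
  gamma(1) = phi_1 gamma(0) + c_1
Substituting the second into the first: gamma(0) (1 - phi_1^2) = c_0 + phi_1 c_1, so
  gamma(0) = (c_0 + phi_1 c_1) / (1 - phi_1^2) = (2.803772 + (0.209)(-1.494)) / (1 - (0.209)^2) = 2.491526 / 0.956319 = 2.605329.
  gamma(1) = phi_1 gamma(0) + c_1 = (0.209)(2.605329) + (-1.494) = -0.949486.
For k = 2 (> q): gamma(2) = phi_1 gamma(1) = (0.209)(-0.949486) = -0.198443.
Therefore gamma(2) = -0.1984 (to 4 decimal places).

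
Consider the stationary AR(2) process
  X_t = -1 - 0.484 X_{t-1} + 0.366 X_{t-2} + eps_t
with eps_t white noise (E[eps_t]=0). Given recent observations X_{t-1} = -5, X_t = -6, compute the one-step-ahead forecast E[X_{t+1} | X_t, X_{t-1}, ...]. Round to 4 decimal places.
E[X_{t+1} \mid \mathcal F_t] = 0.0740

For an AR(p) model X_t = c + sum_i phi_i X_{t-i} + eps_t, the
one-step-ahead conditional mean is
  E[X_{t+1} | X_t, ...] = c + sum_i phi_i X_{t+1-i}.
Substitute known values:
  E[X_{t+1} | ...] = -1 + (-0.484) * (-6) + (0.366) * (-5)
                   = 0.0740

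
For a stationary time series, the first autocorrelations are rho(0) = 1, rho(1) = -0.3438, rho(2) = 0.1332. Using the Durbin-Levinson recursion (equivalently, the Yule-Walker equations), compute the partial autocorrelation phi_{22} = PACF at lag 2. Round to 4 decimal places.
\phi_{22} = 0.0170

The PACF at lag k is phi_{kk}, the last component of the solution
to the Yule-Walker system G_k phi = r_k where
  (G_k)_{ij} = rho(|i - j|), (r_k)_i = rho(i), i,j = 1..k.
Equivalently, Durbin-Levinson gives phi_{kk} iteratively:
  phi_{11} = rho(1)
  phi_{kk} = [rho(k) - sum_{j=1..k-1} phi_{k-1,j} rho(k-j)]
            / [1 - sum_{j=1..k-1} phi_{k-1,j} rho(j)],
  phi_{k,j} = phi_{k-1,j} - phi_{kk} phi_{k-1,k-j},  j = 1..k-1.
Step k = 1:
  phi_11 = rho(1) = -0.3438.
Step k = 2:
  phi_22 = [rho(2) - phi_11 rho(1)] / [1 - phi_11 rho(1)] = [0.1332 - (-0.3438)(-0.3438)] / [1 - (-0.3438)(-0.3438)]
         = 0.01500156 / 0.88180156 = 0.017.
Therefore phi_{22} = 0.0170.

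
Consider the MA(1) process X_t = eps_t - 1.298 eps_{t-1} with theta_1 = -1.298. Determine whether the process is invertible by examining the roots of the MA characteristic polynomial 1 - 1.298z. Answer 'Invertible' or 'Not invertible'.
\text{Not invertible}

The MA(q) characteristic polynomial is P(z) = 1 - 1.298z.
Invertibility requires all roots to lie outside the unit circle, i.e. |z| > 1 for every root.
This is linear in z: 1 + (-1.298) z = 0  =>  z = -1/(-1.298) = 0.770416,  |z| = 0.770416.
Moduli of all roots: 0.7704.
All moduli strictly greater than 1? No.
Verdict: Not invertible.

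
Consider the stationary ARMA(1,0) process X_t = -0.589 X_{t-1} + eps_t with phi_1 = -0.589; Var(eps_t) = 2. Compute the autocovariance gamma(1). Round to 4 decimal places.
\gamma(1) = -1.8038

Multiply the model equation by X_{t-k} and take expectations. With theta_0 = psi_0 = 1 and psi_j the MA(infinity) weights, this gives
  gamma(k) - sum_i phi_i gamma(k-i) = c_k,
  c_k = sigma^2 * sum_{j=k..q} theta_j psi_{j-k}   (c_k = 0 for k > q),
using gamma(-m) = gamma(m).
Pure AR (q = 0): c_0 = sigma^2 = 2, c_k = 0 for k >= 1.
Equations for k = 0 and k = 1 (AR order 1):
  gamma(0) = phi_1 gamma(1) + c_0
  gamma(1) = phi_1 gamma(0) + c_1
Substituting the second into the first: gamma(0) (1 - phi_1^2) = c_0 + phi_1 c_1, so
  gamma(0) = c_0 / (1 - phi_1^2) = 2 / (1 - (-0.589)^2) = 2 / 0.653079 = 3.062417.
  gamma(1) = phi_1 gamma(0) = (-0.589)(3.062417) = -1.803763.
Therefore gamma(1) = -1.8038 (to 4 decimal places).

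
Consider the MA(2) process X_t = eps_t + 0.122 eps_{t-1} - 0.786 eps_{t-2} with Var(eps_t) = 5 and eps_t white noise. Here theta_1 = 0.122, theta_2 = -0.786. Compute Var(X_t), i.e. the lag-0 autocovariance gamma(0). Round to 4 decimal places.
\gamma(0) = 8.1634

For an MA(q) process X_t = eps_t + sum_i theta_i eps_{t-i} with
Var(eps_t) = sigma^2, the variance is
  gamma(0) = sigma^2 * (1 + sum_i theta_i^2).
  sum_i theta_i^2 = (0.122)^2 + (-0.786)^2 = 0.014884 + 0.617796 = 0.63268.
  gamma(0) = 5 * (1 + 0.63268) = 5 * 1.63268 = 8.1634.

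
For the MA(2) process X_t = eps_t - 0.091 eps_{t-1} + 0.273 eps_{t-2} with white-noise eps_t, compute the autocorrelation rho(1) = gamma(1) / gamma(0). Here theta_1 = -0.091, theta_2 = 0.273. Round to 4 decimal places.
\rho(1) = -0.1070

For an MA(q) process with theta_0 = 1, the autocovariance is
  gamma(k) = sigma^2 * sum_{i=0..q-k} theta_i * theta_{i+k},
and rho(k) = gamma(k) / gamma(0). Sigma^2 cancels.
  numerator   = (1)*(-0.091) + (-0.091)*(0.273) = -0.115843.
  denominator = (1)^2 + (-0.091)^2 + (0.273)^2 = 1.08281.
  rho(1) = -0.115843 / 1.08281 = -0.1070.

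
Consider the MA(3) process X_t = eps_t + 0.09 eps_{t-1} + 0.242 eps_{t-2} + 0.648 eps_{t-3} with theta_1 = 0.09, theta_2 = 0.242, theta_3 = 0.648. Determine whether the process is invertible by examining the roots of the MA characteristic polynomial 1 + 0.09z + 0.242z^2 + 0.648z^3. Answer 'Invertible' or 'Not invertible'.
\text{Invertible}

The MA(q) characteristic polynomial is P(z) = 1 + 0.09z + 0.242z^2 + 0.648z^3.
Invertibility requires all roots to lie outside the unit circle, i.e. |z| > 1 for every root.
Degree 3: look for a simple real root z0 first, then factor out (1 - z/z0) and solve the remaining quadratic.
Testing z0 = -1.25: P(-1.25) = 1 + (0.09)(-1.25) + (0.242)(-1.25)^2 + (0.648)(-1.25)^3
  = 1 + (-0.1125) + (0.378125) + (-1.265625) = 0.  So z_0 = -1.25 is a root, |z_0| = 1.25.
Divide out the factor (1 + 0.8 z) = (1 - z/z0) (since 1/z0 = -0.8):
  P(z) = (1 + 0.8 z)(1 + (-0.71) z + (0.81) z^2)
  [check: z-coef -0.71 - (-0.8) = 0.09; z^2-coef 0.81 - (-0.8)(-0.71) = 0.242; z^3-coef -(-0.8)(0.81) = 0.648.]
Remaining roots from the quadratic factor 1 + (-0.71) z + (0.81) z^2:
  Set 1 + (-0.71) z + (0.81) z^2 = 0, i.e. a z^2 + b z + c = 0 with a = 0.81, b = -0.71, c = 1.
  Discriminant D = b^2 - 4ac = (-0.71)^2 - 4*(0.81)*1 = 0.5041 - (3.24) = -2.7359.
  D < 0, so the roots are the complex-conjugate pair z = (-b +/- i sqrt(-D)) / (2a) = 0.4383 +/- 1.021i.
  For a conjugate pair |z|^2 = z * conj(z) = (product of roots) = c/a = 1/(0.81) = 1.234568, so |z| = sqrt(1.234568) = 1.1111 for both roots.
Moduli of all roots: 1.2500, 1.1111, 1.1111.
All moduli strictly greater than 1? Yes.
Verdict: Invertible.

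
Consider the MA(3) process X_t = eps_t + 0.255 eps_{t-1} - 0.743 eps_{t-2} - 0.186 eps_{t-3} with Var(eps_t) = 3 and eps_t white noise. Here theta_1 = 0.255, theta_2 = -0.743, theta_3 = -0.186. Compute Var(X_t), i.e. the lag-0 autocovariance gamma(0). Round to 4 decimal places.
\gamma(0) = 4.9550

For an MA(q) process X_t = eps_t + sum_i theta_i eps_{t-i} with
Var(eps_t) = sigma^2, the variance is
  gamma(0) = sigma^2 * (1 + sum_i theta_i^2).
  sum_i theta_i^2 = (0.255)^2 + (-0.743)^2 + (-0.186)^2 = 0.065025 + 0.552049 + 0.034596 = 0.65167.
  gamma(0) = 3 * (1 + 0.65167) = 3 * 1.65167 = 4.95501, which rounds to 4.9550.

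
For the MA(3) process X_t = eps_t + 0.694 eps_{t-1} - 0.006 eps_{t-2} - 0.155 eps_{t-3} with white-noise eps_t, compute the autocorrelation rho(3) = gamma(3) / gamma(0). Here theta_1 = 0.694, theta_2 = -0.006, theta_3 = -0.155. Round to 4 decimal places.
\rho(3) = -0.1029

For an MA(q) process with theta_0 = 1, the autocovariance is
  gamma(k) = sigma^2 * sum_{i=0..q-k} theta_i * theta_{i+k},
and rho(k) = gamma(k) / gamma(0). Sigma^2 cancels.
  numerator   = (1)*(-0.155) = -0.155.
  denominator = (1)^2 + (0.694)^2 + (-0.006)^2 + (-0.155)^2 = 1.505697.
  rho(3) = -0.155 / 1.505697 = -0.1029.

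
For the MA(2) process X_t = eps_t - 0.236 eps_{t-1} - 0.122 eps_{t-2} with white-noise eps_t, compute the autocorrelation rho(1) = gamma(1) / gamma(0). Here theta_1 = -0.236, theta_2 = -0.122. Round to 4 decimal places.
\rho(1) = -0.1935

For an MA(q) process with theta_0 = 1, the autocovariance is
  gamma(k) = sigma^2 * sum_{i=0..q-k} theta_i * theta_{i+k},
and rho(k) = gamma(k) / gamma(0). Sigma^2 cancels.
  numerator   = (1)*(-0.236) + (-0.236)*(-0.122) = -0.207208.
  denominator = (1)^2 + (-0.236)^2 + (-0.122)^2 = 1.07058.
  rho(1) = -0.207208 / 1.07058 = -0.1935.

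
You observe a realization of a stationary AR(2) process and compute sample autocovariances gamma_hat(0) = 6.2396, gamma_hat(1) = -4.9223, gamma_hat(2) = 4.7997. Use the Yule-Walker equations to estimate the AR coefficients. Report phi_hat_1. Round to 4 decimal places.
\hat\phi_{1} = -0.4820

The Yule-Walker equations for an AR(p) process read, in matrix form,
  Gamma_p phi = r_p,   with   (Gamma_p)_{ij} = gamma(|i - j|),
                       (r_p)_i = gamma(i),   i,j = 1..p.
Substitute the sample gammas (Toeplitz matrix and right-hand side of size 2):
  Gamma_p = [[6.2396, -4.9223], [-4.9223, 6.2396]]
  r_p     = [-4.9223, 4.7997]
Written out:
  6.2396 phi_1 - 4.9223 phi_2 = -4.9223
  -4.9223 phi_1 + 6.2396 phi_2 = 4.7997
Solve by Cramer's rule:
  det = gamma(0)^2 - gamma(1)^2 = (6.2396)^2 - (-4.9223)^2 = 38.93260816 - 24.22903729 = 14.70357087
  phi_hat_1 = [gamma(1) gamma(0) - gamma(1) gamma(2)] / det = [(-4.9223)(6.2396) - (-4.9223)(4.7997)] / 14.70357087 = -7.08761977 / 14.70357087 = -0.482
  phi_hat_2 = [gamma(0) gamma(2) - gamma(1)^2] / det = [(6.2396)(4.7997) - (-4.9223)^2] / 14.70357087 = 5.71917083 / 14.70357087 = 0.389
So phi_hat = [-0.4820, 0.3890].
Therefore phi_hat_1 = -0.4820.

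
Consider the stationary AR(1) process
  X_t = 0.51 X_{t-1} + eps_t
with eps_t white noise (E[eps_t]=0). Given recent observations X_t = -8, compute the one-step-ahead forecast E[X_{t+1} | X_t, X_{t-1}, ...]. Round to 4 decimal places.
E[X_{t+1} \mid \mathcal F_t] = -4.0800

For an AR(p) model X_t = c + sum_i phi_i X_{t-i} + eps_t, the
one-step-ahead conditional mean is
  E[X_{t+1} | X_t, ...] = c + sum_i phi_i X_{t+1-i}.
Substitute known values:
  E[X_{t+1} | ...] = (0.51) * (-8)
                   = -4.0800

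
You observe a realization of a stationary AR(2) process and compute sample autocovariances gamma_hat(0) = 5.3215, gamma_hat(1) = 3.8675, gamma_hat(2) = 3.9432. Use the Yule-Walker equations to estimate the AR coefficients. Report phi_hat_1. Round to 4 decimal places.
\hat\phi_{1} = 0.3990

The Yule-Walker equations for an AR(p) process read, in matrix form,
  Gamma_p phi = r_p,   with   (Gamma_p)_{ij} = gamma(|i - j|),
                       (r_p)_i = gamma(i),   i,j = 1..p.
Substitute the sample gammas (Toeplitz matrix and right-hand side of size 2):
  Gamma_p = [[5.3215, 3.8675], [3.8675, 5.3215]]
  r_p     = [3.8675, 3.9432]
Written out:
  5.3215 phi_1 + 3.8675 phi_2 = 3.8675
  3.8675 phi_1 + 5.3215 phi_2 = 3.9432
Solve by Cramer's rule:
  det = gamma(0)^2 - gamma(1)^2 = (5.3215)^2 - (3.8675)^2 = 28.31836225 - 14.95755625 = 13.360806
  phi_hat_1 = [gamma(1) gamma(0) - gamma(1) gamma(2)] / det = [(3.8675)(5.3215) - (3.8675)(3.9432)] / 13.360806 = 5.33057525 / 13.360806 = 0.399
  phi_hat_2 = [gamma(0) gamma(2) - gamma(1)^2] / det = [(5.3215)(3.9432) - (3.8675)^2] / 13.360806 = 6.02618255 / 13.360806 = 0.451
So phi_hat = [0.3990, 0.4510].
Therefore phi_hat_1 = 0.3990.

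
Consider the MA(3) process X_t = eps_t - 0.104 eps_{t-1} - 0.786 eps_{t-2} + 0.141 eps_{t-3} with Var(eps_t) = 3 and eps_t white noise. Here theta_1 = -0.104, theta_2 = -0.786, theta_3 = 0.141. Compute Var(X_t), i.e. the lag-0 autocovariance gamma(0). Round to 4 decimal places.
\gamma(0) = 4.9455

For an MA(q) process X_t = eps_t + sum_i theta_i eps_{t-i} with
Var(eps_t) = sigma^2, the variance is
  gamma(0) = sigma^2 * (1 + sum_i theta_i^2).
  sum_i theta_i^2 = (-0.104)^2 + (-0.786)^2 + (0.141)^2 = 0.010816 + 0.617796 + 0.019881 = 0.648493.
  gamma(0) = 3 * (1 + 0.648493) = 3 * 1.648493 = 4.945479, which rounds to 4.9455.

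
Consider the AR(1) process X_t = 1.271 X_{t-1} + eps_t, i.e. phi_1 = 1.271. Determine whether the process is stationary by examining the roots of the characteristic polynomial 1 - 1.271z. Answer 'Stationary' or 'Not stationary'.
\text{Not stationary}

The AR(p) characteristic polynomial is P(z) = 1 - 1.271z.
Stationarity requires all roots to lie outside the unit circle, i.e. |z| > 1 for every root.
This is linear in z: 1 + (-1.271) z = 0  =>  z = -1/(-1.271) = 0.786782,  |z| = 0.786782.
Moduli of all roots: 0.7868.
All moduli strictly greater than 1? No.
Verdict: Not stationary.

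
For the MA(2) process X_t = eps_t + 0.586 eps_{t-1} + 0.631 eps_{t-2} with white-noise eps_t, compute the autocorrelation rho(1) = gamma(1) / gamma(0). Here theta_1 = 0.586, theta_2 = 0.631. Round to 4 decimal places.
\rho(1) = 0.5488

For an MA(q) process with theta_0 = 1, the autocovariance is
  gamma(k) = sigma^2 * sum_{i=0..q-k} theta_i * theta_{i+k},
and rho(k) = gamma(k) / gamma(0). Sigma^2 cancels.
  numerator   = (1)*(0.586) + (0.586)*(0.631) = 0.955766.
  denominator = (1)^2 + (0.586)^2 + (0.631)^2 = 1.741557.
  rho(1) = 0.955766 / 1.741557 = 0.5488.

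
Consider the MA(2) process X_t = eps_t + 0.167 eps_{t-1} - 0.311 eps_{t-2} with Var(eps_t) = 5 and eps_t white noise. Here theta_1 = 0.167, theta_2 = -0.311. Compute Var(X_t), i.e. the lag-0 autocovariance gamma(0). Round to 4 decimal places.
\gamma(0) = 5.6231

For an MA(q) process X_t = eps_t + sum_i theta_i eps_{t-i} with
Var(eps_t) = sigma^2, the variance is
  gamma(0) = sigma^2 * (1 + sum_i theta_i^2).
  sum_i theta_i^2 = (0.167)^2 + (-0.311)^2 = 0.027889 + 0.096721 = 0.12461.
  gamma(0) = 5 * (1 + 0.12461) = 5 * 1.12461 = 5.62305, which rounds to 5.6231.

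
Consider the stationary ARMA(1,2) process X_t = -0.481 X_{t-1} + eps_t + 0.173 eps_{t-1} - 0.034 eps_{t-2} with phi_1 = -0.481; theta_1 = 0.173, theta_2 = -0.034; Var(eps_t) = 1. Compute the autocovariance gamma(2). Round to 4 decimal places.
\gamma(2) = 0.1350

Multiply the model equation by X_{t-k} and take expectations. With theta_0 = psi_0 = 1 and psi_j the MA(infinity) weights, this gives
  gamma(k) - sum_i phi_i gamma(k-i) = c_k,
  c_k = sigma^2 * sum_{j=k..q} theta_j psi_{j-k}   (c_k = 0 for k > q),
using gamma(-m) = gamma(m).
psi-weights needed (psi_j = theta_j + sum_i phi_i psi_{j-i}):
  psi_1 = theta_1 + phi_1 = 0.173 + (-0.481) = -0.308
  psi_2 = theta_2 + phi_1 psi_1 = -0.034 + (-0.481)(-0.308) = 0.114148
Right-hand sides:
  c_0 = sigma^2 (1 + theta_1 psi_1 + theta_2 psi_2) = 1 * (1 + (0.173)(-0.308) + (-0.034)(0.114148)) = 1 * 0.942835 = 0.942835
  c_1 = sigma^2 (theta_1 + theta_2 psi_1) = 1 * (0.173 + (-0.034)(-0.308)) = 0.183472
  c_2 = sigma^2 theta_2 = 1 * (-0.034) = -0.034
Equations for k = 0 and k = 1 (AR order 1):
  gamma(0) = phi_1 gamma(1) + c_0
  gamma(1) = phi_1 gamma(0) + c_1
Substituting the second into the first: gamma(0) (1 - phi_1^2) = c_0 + phi_1 c_1, so
  gamma(0) = (c_0 + phi_1 c_1) / (1 - phi_1^2) = (0.942835 + (-0.481)(0.183472)) / (1 - (-0.481)^2) = 0.854585 / 0.768639 = 1.111816.
  gamma(1) = phi_1 gamma(0) + c_1 = (-0.481)(1.111816) + (0.183472) = -0.351311.
For k = 2: gamma(2) = phi_1 gamma(1) + c_2
  = (-0.481)(-0.351311) + (-0.034) = 0.134981.
Therefore gamma(2) = 0.1350 (to 4 decimal places).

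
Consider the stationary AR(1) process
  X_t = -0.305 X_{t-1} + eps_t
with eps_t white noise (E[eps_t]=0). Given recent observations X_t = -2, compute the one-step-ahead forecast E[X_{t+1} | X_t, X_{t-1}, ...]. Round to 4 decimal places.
E[X_{t+1} \mid \mathcal F_t] = 0.6100

For an AR(p) model X_t = c + sum_i phi_i X_{t-i} + eps_t, the
one-step-ahead conditional mean is
  E[X_{t+1} | X_t, ...] = c + sum_i phi_i X_{t+1-i}.
Substitute known values:
  E[X_{t+1} | ...] = (-0.305) * (-2)
                   = 0.6100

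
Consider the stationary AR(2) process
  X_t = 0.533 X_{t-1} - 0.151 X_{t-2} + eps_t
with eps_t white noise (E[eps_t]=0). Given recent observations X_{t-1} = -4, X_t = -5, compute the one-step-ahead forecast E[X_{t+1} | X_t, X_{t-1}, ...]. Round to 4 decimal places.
E[X_{t+1} \mid \mathcal F_t] = -2.0610

For an AR(p) model X_t = c + sum_i phi_i X_{t-i} + eps_t, the
one-step-ahead conditional mean is
  E[X_{t+1} | X_t, ...] = c + sum_i phi_i X_{t+1-i}.
Substitute known values:
  E[X_{t+1} | ...] = (0.533) * (-5) + (-0.151) * (-4)
                   = -2.0610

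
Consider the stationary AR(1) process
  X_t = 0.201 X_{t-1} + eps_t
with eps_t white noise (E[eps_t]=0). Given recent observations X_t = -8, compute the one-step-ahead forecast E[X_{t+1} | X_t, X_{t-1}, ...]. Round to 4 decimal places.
E[X_{t+1} \mid \mathcal F_t] = -1.6080

For an AR(p) model X_t = c + sum_i phi_i X_{t-i} + eps_t, the
one-step-ahead conditional mean is
  E[X_{t+1} | X_t, ...] = c + sum_i phi_i X_{t+1-i}.
Substitute known values:
  E[X_{t+1} | ...] = (0.201) * (-8)
                   = -1.6080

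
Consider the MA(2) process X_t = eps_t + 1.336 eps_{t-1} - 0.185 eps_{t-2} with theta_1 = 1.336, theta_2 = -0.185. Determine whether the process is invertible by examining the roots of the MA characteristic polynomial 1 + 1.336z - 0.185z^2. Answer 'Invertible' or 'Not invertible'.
\text{Not invertible}

The MA(q) characteristic polynomial is P(z) = 1 + 1.336z - 0.185z^2.
Invertibility requires all roots to lie outside the unit circle, i.e. |z| > 1 for every root.
Set 1 + (1.336) z + (-0.185) z^2 = 0, i.e. a z^2 + b z + c = 0 with a = -0.185, b = 1.336, c = 1.
Discriminant D = b^2 - 4ac = (1.336)^2 - 4*(-0.185)*1 = 1.784896 - (-0.74) = 2.524896.
D >= 0, so the roots are real: z = (-b +/- sqrt(D)) / (2a) = (-1.336 +/- 1.588992) / (-0.37).
  z_1 = (-1.336 + 1.588992) / (-0.37) = -0.6838,   |z_1| = 0.6838.
  z_2 = (-1.336 - 1.588992) / (-0.37) = 7.9054,   |z_2| = 7.9054.
Moduli of all roots: 0.6838, 7.9054.
All moduli strictly greater than 1? No.
Verdict: Not invertible.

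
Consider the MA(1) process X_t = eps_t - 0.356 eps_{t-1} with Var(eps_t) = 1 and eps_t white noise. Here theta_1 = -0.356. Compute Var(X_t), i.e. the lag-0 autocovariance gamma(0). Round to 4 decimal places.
\gamma(0) = 1.1267

For an MA(q) process X_t = eps_t + sum_i theta_i eps_{t-i} with
Var(eps_t) = sigma^2, the variance is
  gamma(0) = sigma^2 * (1 + sum_i theta_i^2).
  sum_i theta_i^2 = (-0.356)^2 = 0.126736.
  gamma(0) = 1 * (1 + 0.126736) = 1 * 1.126736 = 1.126736, which rounds to 1.1267.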